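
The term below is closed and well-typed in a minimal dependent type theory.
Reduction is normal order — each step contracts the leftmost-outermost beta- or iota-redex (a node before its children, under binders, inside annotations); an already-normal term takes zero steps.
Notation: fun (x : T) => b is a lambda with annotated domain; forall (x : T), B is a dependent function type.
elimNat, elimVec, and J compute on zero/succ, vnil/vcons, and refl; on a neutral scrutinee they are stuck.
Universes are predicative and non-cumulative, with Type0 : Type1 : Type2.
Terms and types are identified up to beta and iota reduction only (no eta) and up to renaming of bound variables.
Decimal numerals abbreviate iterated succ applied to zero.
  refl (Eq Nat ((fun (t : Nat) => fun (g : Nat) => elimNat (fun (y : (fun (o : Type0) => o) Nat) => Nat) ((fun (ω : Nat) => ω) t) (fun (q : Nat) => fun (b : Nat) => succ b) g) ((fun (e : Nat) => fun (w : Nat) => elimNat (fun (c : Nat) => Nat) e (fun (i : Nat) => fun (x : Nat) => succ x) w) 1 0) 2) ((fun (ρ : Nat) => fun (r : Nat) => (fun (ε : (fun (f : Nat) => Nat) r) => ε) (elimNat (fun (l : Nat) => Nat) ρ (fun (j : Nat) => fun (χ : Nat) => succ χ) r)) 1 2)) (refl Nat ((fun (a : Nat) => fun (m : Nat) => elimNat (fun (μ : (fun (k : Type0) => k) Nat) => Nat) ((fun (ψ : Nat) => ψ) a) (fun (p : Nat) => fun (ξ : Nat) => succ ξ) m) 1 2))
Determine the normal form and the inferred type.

resulting normal form:
  refl (Eq Nat 3 3) (refl Nat 3)
type:
  Eq (Eq Nat 3 3) (refl Nat 3) (refl Nat 3)


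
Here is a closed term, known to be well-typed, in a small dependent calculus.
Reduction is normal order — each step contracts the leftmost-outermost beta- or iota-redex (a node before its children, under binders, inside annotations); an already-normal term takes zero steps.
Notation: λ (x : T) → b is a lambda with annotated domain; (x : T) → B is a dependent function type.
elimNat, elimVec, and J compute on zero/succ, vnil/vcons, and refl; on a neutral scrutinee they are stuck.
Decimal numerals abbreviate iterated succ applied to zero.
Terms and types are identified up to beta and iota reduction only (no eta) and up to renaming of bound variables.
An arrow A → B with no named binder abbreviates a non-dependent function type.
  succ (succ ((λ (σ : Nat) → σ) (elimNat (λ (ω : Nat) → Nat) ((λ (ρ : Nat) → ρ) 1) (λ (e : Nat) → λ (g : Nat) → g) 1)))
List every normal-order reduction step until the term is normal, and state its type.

normal-order reduction sequence:
  succ (succ ((λ (σ : Nat) → σ) (elimNat (λ (ω : Nat) → Nat) ((λ (ρ : Nat) → ρ) 1) (λ (e : Nat) → λ (g : Nat) → g) 1)))
  ~> succ (succ (elimNat (λ (σ : Nat) → Nat) ((λ (ω : Nat) → ω) 1) (λ (ρ : Nat) → λ (e : Nat) → e) 1))
  ~> succ (succ ((λ (σ : Nat) → λ (ω : Nat) → ω) 0 (elimNat (λ (ρ : Nat) → Nat) ((λ (e : Nat) → e) 1) (λ (g : Nat) → λ (d : Nat) → d) 0)))
  ~> succ (succ ((λ (σ : Nat) → σ) (elimNat (λ (ω : Nat) → Nat) ((λ (ρ : Nat) → ρ) 1) (λ (e : Nat) → λ (g : Nat) → g) 0)))
  ~> succ (succ (elimNat (λ (σ : Nat) → Nat) ((λ (ω : Nat) → ω) 1) (λ (ρ : Nat) → λ (e : Nat) → e) 0))
  ~> succ (succ ((λ (σ : Nat) → σ) 1))
  ~> 3
the term's type:
  Nat


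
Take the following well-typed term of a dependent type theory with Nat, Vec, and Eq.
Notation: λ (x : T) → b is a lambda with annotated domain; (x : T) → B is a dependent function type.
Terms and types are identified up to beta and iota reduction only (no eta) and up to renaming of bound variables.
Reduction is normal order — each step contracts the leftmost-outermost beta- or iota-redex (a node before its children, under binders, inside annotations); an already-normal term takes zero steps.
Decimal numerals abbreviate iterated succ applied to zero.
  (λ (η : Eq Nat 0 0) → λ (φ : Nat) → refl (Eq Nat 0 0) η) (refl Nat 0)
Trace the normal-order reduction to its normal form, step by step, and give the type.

normal-order reduction sequence:
  (λ (η : Eq Nat 0 0) → λ (φ : Nat) → refl (Eq Nat 0 0) η) (refl Nat 0)
  ~> λ (η : Nat) → refl (Eq Nat 0 0) (refl Nat 0)
type:
  (η : Nat) → Eq (Eq Nat 0 0) (refl Nat 0) (refl Nat 0)


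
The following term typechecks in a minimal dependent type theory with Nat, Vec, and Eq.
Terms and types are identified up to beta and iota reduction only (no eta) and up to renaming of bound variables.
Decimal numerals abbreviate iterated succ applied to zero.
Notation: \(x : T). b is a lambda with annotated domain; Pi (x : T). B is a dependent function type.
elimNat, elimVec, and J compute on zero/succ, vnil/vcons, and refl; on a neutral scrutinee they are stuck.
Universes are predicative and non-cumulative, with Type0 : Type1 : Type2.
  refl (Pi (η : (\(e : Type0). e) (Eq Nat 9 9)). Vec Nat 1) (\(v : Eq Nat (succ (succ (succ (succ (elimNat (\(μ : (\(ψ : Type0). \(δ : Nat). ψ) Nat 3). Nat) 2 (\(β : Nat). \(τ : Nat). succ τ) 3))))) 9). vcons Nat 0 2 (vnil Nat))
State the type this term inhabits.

inferred type:
  Eq (Pi (η : Eq Nat 9 9). Vec Nat 1) (\(e : Eq Nat 9 9). vcons Nat 0 2 (vnil Nat)) (\(v : Eq Nat 9 9). vcons Nat 0 2 (vnil Nat))


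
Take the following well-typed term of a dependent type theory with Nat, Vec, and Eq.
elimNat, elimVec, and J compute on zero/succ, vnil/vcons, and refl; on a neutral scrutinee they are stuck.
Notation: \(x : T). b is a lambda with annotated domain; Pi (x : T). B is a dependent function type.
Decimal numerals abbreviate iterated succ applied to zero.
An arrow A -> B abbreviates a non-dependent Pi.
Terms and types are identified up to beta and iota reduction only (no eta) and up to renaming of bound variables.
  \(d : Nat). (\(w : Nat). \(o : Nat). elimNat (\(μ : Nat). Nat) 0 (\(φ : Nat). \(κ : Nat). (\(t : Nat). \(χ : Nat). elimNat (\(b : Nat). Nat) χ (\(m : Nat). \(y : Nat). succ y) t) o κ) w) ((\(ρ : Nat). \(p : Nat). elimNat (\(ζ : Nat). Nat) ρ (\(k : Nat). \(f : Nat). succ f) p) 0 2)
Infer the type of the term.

inferred type:
  Nat -> Nat -> Nat


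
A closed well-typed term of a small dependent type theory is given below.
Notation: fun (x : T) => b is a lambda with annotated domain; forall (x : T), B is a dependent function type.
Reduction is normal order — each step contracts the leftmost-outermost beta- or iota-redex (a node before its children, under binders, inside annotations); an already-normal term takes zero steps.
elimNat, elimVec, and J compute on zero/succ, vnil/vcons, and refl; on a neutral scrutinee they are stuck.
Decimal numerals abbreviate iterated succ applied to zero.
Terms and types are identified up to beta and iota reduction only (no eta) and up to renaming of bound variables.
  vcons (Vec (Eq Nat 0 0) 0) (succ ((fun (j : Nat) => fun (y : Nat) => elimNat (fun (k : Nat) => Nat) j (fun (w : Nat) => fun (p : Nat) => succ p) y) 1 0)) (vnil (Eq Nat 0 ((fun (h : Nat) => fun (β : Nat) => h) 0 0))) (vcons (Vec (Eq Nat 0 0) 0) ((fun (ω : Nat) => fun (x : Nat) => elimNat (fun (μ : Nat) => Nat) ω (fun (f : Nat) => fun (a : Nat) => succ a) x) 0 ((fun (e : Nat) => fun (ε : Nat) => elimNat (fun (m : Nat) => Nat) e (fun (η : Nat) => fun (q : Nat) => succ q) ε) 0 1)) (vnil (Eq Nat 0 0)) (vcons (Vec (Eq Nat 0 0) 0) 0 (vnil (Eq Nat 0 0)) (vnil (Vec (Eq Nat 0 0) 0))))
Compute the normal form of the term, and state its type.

normal form:
  vcons (Vec (Eq Nat 0 0) 0) 2 (vnil (Eq Nat 0 0)) (vcons (Vec (Eq Nat 0 0) 0) 1 (vnil (Eq Nat 0 0)) (vcons (Vec (Eq Nat 0 0) 0) 0 (vnil (Eq Nat 0 0)) (vnil (Vec (Eq Nat 0 0) 0))))
the term's type:
  Vec (Vec (Eq Nat 0 0) 0) 3
observation: the first redex contracted is a beta-redex; the normal form is reached in 17 normal-order steps.


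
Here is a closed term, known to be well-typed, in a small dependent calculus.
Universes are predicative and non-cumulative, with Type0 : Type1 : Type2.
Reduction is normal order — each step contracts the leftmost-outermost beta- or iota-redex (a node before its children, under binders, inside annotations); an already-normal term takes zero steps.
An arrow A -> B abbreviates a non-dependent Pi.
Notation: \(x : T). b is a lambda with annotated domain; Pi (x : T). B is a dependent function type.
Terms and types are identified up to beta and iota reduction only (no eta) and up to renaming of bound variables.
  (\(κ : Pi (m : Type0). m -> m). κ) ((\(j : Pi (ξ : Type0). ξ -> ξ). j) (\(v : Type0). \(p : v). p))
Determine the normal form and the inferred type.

resulting normal form:
  \(κ : Type0). \(m : κ). m
type:
  Pi (κ : Type0). κ -> κ


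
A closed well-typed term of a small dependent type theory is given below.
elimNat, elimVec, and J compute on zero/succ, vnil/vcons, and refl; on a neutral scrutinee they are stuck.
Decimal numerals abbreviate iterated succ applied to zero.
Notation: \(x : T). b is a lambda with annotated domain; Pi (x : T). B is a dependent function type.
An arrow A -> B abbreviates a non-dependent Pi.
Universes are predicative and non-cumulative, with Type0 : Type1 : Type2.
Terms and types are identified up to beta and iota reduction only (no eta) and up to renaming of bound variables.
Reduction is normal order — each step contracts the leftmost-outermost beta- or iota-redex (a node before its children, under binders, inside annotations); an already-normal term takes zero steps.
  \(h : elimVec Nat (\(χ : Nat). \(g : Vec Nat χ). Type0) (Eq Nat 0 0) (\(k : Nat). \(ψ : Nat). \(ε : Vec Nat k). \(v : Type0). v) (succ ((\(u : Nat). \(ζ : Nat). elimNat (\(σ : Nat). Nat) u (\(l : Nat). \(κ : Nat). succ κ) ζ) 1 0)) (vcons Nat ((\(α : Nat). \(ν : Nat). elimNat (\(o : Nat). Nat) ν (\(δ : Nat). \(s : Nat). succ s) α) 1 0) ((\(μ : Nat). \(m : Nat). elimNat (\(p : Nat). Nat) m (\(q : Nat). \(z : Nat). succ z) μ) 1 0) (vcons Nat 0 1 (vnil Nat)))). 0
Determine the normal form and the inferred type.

normal form:
  \(h : Eq Nat 0 0). 0
type:
  Eq Nat 0 0 -> Nat
observation: contracting an elimVec iota-redex first, the term normalizes in 11 steps.


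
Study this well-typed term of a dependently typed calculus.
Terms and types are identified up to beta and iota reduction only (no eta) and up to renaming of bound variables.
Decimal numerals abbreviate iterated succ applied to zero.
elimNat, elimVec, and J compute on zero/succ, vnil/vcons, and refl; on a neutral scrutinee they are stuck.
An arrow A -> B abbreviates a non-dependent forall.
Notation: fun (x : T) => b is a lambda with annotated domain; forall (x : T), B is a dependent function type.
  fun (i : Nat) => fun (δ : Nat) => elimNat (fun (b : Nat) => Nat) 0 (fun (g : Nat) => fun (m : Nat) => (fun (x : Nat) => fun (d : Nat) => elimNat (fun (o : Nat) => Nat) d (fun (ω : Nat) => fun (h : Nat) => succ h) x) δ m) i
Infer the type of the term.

inferred type:
  Nat -> Nat -> Nat


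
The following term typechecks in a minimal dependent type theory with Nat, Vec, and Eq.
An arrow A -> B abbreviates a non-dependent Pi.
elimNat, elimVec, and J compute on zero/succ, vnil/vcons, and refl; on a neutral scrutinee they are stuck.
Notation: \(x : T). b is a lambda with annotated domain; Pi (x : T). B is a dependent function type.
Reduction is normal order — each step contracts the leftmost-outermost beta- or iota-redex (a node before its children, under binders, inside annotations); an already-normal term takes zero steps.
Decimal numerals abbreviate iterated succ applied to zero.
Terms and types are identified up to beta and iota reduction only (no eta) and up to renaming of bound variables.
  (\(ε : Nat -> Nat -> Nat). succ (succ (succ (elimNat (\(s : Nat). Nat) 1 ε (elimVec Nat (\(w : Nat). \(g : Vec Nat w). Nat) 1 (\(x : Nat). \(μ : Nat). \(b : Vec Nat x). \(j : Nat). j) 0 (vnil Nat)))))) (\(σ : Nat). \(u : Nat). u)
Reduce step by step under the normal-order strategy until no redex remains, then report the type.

normal-order reduction sequence:
  (\(ε : Nat -> Nat -> Nat). succ (succ (succ (elimNat (\(s : Nat). Nat) 1 ε (elimVec Nat (\(w : Nat). \(g : Vec Nat w). Nat) 1 (\(x : Nat). \(μ : Nat). \(b : Vec Nat x). \(j : Nat). j) 0 (vnil Nat)))))) (\(σ : Nat). \(u : Nat). u)
  ~> succ (succ (succ (elimNat (\(ε : Nat). Nat) 1 (\(s : Nat). \(w : Nat). w) (elimVec Nat (\(g : Nat). \(x : Vec Nat g). Nat) 1 (\(μ : Nat). \(b : Nat). \(j : Vec Nat μ). \(σ : Nat). σ) 0 (vnil Nat)))))
  ~> succ (succ (succ (elimNat (\(ε : Nat). Nat) 1 (\(s : Nat). \(w : Nat). w) 1)))
  ~> succ (succ (succ ((\(ε : Nat). \(s : Nat). s) 0 (elimNat (\(w : Nat). Nat) 1 (\(g : Nat). \(x : Nat). x) 0))))
  ~> succ (succ (succ ((\(ε : Nat). ε) (elimNat (\(s : Nat). Nat) 1 (\(w : Nat). \(g : Nat). g) 0))))
  ~> succ (succ (succ (elimNat (\(ε : Nat). Nat) 1 (\(s : Nat). \(w : Nat). w) 0)))
  ~> 4
type:
  Nat


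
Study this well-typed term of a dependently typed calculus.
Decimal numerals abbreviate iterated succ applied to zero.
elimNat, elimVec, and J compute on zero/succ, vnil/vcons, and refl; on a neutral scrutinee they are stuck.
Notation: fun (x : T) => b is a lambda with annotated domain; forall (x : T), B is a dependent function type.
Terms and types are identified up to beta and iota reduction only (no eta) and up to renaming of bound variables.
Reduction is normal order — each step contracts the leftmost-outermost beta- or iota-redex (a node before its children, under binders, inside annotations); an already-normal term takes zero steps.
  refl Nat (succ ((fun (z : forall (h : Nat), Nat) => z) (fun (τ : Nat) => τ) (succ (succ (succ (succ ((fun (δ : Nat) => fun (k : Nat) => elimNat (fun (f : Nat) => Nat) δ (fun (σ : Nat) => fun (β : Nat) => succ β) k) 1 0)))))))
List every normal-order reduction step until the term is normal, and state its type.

reduction (normal order):
  refl Nat (succ ((fun (z : forall (h : Nat), Nat) => z) (fun (τ : Nat) => τ) (succ (succ (succ (succ ((fun (δ : Nat) => fun (k : Nat) => elimNat (fun (f : Nat) => Nat) δ (fun (σ : Nat) => fun (β : Nat) => succ β) k) 1 0)))))))
  ~> refl Nat (succ ((fun (z : Nat) => z) (succ (succ (succ (succ ((fun (h : Nat) => fun (τ : Nat) => elimNat (fun (δ : Nat) => Nat) h (fun (k : Nat) => fun (f : Nat) => succ f) τ) 1 0)))))))
  ~> refl Nat (succ (succ (succ (succ (succ ((fun (z : Nat) => fun (h : Nat) => elimNat (fun (τ : Nat) => Nat) z (fun (δ : Nat) => fun (k : Nat) => succ k) h) 1 0))))))
  ~> refl Nat (succ (succ (succ (succ (succ ((fun (z : Nat) => elimNat (fun (h : Nat) => Nat) 1 (fun (τ : Nat) => fun (δ : Nat) => succ δ) z) 0))))))
  ~> refl Nat (succ (succ (succ (succ (succ (elimNat (fun (z : Nat) => Nat) 1 (fun (h : Nat) => fun (τ : Nat) => succ τ) 0))))))
  ~> refl Nat 6
type:
  Eq Nat 6 6


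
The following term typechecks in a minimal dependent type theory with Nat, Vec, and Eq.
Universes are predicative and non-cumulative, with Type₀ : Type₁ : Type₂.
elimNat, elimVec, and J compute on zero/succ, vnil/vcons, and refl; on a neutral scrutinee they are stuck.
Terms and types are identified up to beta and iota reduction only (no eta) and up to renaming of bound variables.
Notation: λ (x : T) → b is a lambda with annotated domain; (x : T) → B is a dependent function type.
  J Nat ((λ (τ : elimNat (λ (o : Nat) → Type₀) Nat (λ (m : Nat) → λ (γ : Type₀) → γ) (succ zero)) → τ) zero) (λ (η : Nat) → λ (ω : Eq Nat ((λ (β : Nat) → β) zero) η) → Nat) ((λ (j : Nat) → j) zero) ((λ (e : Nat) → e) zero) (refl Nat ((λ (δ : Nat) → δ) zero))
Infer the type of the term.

the term's type:
  Nat


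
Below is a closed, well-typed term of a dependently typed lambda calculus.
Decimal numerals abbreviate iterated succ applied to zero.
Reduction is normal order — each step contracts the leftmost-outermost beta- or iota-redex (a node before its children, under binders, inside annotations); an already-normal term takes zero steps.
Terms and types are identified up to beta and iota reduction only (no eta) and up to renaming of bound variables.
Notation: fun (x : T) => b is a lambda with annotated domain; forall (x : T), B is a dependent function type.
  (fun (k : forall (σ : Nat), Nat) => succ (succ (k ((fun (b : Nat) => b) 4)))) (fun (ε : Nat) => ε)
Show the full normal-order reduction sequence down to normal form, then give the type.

normal-order reduction sequence:
  (fun (k : forall (σ : Nat), Nat) => succ (succ (k ((fun (b : Nat) => b) 4)))) (fun (ε : Nat) => ε)
  ~> succ (succ ((fun (k : Nat) => k) ((fun (σ : Nat) => σ) 4)))
  ~> succ (succ ((fun (k : Nat) => k) 4))
  ~> 6
type:
  Nat


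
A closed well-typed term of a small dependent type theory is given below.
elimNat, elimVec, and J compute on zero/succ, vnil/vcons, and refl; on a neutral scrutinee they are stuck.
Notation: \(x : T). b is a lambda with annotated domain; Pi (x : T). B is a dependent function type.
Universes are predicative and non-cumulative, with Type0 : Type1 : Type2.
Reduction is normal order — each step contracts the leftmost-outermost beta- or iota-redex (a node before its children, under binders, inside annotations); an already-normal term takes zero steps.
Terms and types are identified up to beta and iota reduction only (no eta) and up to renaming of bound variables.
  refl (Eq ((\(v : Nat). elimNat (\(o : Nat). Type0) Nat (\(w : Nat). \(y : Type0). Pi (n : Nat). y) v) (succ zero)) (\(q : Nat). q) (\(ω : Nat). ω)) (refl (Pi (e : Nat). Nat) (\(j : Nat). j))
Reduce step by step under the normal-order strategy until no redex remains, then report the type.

reduction (normal order):
  refl (Eq ((\(v : Nat). elimNat (\(o : Nat). Type0) Nat (\(w : Nat). \(y : Type0). Pi (n : Nat). y) v) (succ zero)) (\(q : Nat). q) (\(ω : Nat). ω)) (refl (Pi (e : Nat). Nat) (\(j : Nat). j))
  ~> refl (Eq (elimNat (\(v : Nat). Type0) Nat (\(o : Nat). \(w : Type0). Pi (y : Nat). w) (succ zero)) (\(n : Nat). n) (\(q : Nat). q)) (refl (Pi (ω : Nat). Nat) (\(e : Nat). e))
  ~> refl (Eq ((\(v : Nat). \(o : Type0). Pi (w : Nat). o) zero (elimNat (\(y : Nat). Type0) Nat (\(n : Nat). \(q : Type0). Pi (ω : Nat). q) zero)) (\(e : Nat). e) (\(j : Nat). j)) (refl (Pi (l : Nat). Nat) (\(θ : Nat). θ))
  ~> refl (Eq ((\(v : Type0). Pi (o : Nat). v) (elimNat (\(w : Nat). Type0) Nat (\(y : Nat). \(n : Type0). Pi (q : Nat). n) zero)) (\(ω : Nat). ω) (\(e : Nat). e)) (refl (Pi (j : Nat). Nat) (\(l : Nat). l))
  ~> refl (Eq (Pi (v : Nat). elimNat (\(o : Nat). Type0) Nat (\(w : Nat). \(y : Type0). Pi (n : Nat). y) zero) (\(q : Nat). q) (\(ω : Nat). ω)) (refl (Pi (e : Nat). Nat) (\(j : Nat). j))
  ~> refl (Eq (Pi (v : Nat). Nat) (\(o : Nat). o) (\(w : Nat). w)) (refl (Pi (y : Nat). Nat) (\(n : Nat). n))
type:
  Eq (Eq (Pi (v : Nat). Nat) (\(o : Nat). o) (\(w : Nat). w)) (refl (Pi (y : Nat). Nat) (\(n : Nat). n)) (refl (Pi (q : Nat). Nat) (\(ω : Nat). ω))


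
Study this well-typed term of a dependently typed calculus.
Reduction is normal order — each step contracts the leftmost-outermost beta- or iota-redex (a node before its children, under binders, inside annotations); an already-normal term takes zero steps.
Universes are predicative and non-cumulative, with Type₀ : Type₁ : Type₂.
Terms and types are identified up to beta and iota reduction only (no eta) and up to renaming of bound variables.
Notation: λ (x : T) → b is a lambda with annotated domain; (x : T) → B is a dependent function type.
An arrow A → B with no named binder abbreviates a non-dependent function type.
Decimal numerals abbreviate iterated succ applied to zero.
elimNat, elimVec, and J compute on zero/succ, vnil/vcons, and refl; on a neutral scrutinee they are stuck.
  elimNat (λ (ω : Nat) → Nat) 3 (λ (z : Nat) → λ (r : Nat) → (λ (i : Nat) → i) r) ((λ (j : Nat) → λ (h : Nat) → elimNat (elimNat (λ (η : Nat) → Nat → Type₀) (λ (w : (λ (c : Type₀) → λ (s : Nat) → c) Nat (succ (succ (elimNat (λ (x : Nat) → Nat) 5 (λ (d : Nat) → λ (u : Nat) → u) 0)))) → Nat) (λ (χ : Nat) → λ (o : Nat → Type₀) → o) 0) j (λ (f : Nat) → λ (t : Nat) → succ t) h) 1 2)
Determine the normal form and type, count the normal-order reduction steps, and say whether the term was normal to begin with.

normal form:
  3
the term's type:
  Nat
steps to reach normal form (normal order): 20
already normal: no
first redex: a beta-redex


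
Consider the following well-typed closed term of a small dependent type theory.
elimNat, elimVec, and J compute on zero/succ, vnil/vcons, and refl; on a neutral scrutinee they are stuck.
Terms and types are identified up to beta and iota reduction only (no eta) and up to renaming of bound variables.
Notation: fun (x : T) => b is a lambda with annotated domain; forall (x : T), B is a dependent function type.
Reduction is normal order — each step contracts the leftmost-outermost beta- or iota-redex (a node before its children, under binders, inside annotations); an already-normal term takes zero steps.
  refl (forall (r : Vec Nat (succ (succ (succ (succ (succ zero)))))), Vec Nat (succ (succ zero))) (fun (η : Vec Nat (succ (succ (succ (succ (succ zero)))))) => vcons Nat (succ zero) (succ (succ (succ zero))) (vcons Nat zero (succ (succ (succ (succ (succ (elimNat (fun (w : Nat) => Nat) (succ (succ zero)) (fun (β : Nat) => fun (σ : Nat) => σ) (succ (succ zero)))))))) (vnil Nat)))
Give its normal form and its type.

reduced normal form:
  refl (forall (r : Vec Nat (succ (succ (succ (succ (succ zero)))))), Vec Nat (succ (succ zero))) (fun (η : Vec Nat (succ (succ (succ (succ (succ zero)))))) => vcons Nat (succ zero) (succ (succ (succ zero))) (vcons Nat zero (succ (succ (succ (succ (succ (succ (succ zero))))))) (vnil Nat)))
inferred type:
  Eq (forall (r : Vec Nat (succ (succ (succ (succ (succ zero)))))), Vec Nat (succ (succ zero))) (fun (η : Vec Nat (succ (succ (succ (succ (succ zero)))))) => vcons Nat (succ zero) (succ (succ (succ zero))) (vcons Nat zero (succ (succ (succ (succ (succ (succ (succ zero))))))) (vnil Nat))) (fun (w : Vec Nat (succ (succ (succ (succ (succ zero)))))) => vcons Nat (succ zero) (succ (succ (succ zero))) (vcons Nat zero (succ (succ (succ (succ (succ (succ (succ zero))))))) (vnil Nat)))


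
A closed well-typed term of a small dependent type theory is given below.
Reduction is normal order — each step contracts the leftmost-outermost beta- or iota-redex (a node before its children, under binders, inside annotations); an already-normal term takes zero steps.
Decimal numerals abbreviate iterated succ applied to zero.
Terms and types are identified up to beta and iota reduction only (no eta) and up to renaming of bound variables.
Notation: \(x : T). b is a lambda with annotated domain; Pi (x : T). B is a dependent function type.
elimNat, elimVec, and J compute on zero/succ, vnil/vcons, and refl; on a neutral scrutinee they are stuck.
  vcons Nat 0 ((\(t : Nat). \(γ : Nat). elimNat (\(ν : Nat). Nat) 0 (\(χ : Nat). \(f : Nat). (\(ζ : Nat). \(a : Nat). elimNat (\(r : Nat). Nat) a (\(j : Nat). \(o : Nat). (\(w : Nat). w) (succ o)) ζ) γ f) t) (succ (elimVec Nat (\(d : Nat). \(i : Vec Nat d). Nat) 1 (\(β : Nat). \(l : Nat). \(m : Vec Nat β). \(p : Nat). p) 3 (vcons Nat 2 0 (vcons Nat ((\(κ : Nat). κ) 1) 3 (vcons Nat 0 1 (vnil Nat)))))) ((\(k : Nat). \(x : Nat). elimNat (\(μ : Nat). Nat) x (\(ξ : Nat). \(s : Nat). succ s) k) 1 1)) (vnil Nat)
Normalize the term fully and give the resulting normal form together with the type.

reduced normal form:
  vcons Nat 0 4 (vnil Nat)
type:
  Vec Nat 1
observation: 57 normal-order steps separate the term from its normal form.


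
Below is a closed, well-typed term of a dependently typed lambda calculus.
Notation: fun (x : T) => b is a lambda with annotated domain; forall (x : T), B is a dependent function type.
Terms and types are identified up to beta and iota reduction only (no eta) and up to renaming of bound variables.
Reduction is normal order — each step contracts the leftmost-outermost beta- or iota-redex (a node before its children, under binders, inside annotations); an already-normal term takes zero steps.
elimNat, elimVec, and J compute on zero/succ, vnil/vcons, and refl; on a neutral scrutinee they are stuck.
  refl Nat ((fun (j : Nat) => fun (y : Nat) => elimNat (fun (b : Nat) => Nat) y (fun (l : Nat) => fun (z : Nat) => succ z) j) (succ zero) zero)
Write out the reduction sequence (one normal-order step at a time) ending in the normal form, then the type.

reduction (normal order):
  refl Nat ((fun (j : Nat) => fun (y : Nat) => elimNat (fun (b : Nat) => Nat) y (fun (l : Nat) => fun (z : Nat) => succ z) j) (succ zero) zero)
  ~> refl Nat ((fun (j : Nat) => elimNat (fun (y : Nat) => Nat) j (fun (b : Nat) => fun (l : Nat) => succ l) (succ zero)) zero)
  ~> refl Nat (elimNat (fun (j : Nat) => Nat) zero (fun (y : Nat) => fun (b : Nat) => succ b) (succ zero))
  ~> refl Nat ((fun (j : Nat) => fun (y : Nat) => succ y) zero (elimNat (fun (b : Nat) => Nat) zero (fun (l : Nat) => fun (z : Nat) => succ z) zero))
  ~> refl Nat ((fun (j : Nat) => succ j) (elimNat (fun (y : Nat) => Nat) zero (fun (b : Nat) => fun (l : Nat) => succ l) zero))
  ~> refl Nat (succ (elimNat (fun (j : Nat) => Nat) zero (fun (y : Nat) => fun (b : Nat) => succ b) zero))
  ~> refl Nat (succ zero)
the term's type:
  Eq Nat (succ zero) (succ zero)


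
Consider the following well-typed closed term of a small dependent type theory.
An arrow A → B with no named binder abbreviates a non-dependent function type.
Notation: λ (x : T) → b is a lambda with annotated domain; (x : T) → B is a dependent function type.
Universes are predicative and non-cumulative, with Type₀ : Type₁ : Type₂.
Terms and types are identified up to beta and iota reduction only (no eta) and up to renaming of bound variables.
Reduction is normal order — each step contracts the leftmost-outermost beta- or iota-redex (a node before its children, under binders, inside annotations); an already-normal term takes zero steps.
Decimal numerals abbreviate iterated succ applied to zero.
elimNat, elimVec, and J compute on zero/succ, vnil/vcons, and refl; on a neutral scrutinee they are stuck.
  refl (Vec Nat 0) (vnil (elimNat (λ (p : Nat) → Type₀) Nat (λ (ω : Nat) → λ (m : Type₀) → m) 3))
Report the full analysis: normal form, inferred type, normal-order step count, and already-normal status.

resulting normal form:
  refl (Vec Nat 0) (vnil Nat)
the term's type:
  Eq (Vec Nat 0) (vnil Nat) (vnil Nat)
normal-order step count: 10
term was already normal: no
first redex: an elimNat iota-redex


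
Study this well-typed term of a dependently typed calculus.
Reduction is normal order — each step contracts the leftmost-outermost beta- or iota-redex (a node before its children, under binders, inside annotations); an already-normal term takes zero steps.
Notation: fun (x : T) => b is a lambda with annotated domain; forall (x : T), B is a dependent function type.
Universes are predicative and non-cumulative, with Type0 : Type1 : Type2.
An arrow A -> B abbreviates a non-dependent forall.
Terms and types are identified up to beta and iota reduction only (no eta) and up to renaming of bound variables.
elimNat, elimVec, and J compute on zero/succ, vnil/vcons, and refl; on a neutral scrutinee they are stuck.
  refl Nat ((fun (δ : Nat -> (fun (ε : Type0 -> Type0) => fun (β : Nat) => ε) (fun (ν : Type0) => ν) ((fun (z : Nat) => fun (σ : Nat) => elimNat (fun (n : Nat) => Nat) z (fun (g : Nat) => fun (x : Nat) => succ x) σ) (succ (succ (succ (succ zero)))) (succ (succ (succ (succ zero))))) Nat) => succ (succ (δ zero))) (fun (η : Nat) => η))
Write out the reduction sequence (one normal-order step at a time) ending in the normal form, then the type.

normal-order reduction:
  refl Nat ((fun (δ : Nat -> (fun (ε : Type0 -> Type0) => fun (β : Nat) => ε) (fun (ν : Type0) => ν) ((fun (z : Nat) => fun (σ : Nat) => elimNat (fun (n : Nat) => Nat) z (fun (g : Nat) => fun (x : Nat) => succ x) σ) (succ (succ (succ (succ zero)))) (succ (succ (succ (succ zero))))) Nat) => succ (succ (δ zero))) (fun (η : Nat) => η))
  ~> refl Nat (succ (succ ((fun (δ : Nat) => δ) zero)))
  ~> refl Nat (succ (succ zero))
type:
  Eq Nat (succ (succ zero)) (succ (succ zero))


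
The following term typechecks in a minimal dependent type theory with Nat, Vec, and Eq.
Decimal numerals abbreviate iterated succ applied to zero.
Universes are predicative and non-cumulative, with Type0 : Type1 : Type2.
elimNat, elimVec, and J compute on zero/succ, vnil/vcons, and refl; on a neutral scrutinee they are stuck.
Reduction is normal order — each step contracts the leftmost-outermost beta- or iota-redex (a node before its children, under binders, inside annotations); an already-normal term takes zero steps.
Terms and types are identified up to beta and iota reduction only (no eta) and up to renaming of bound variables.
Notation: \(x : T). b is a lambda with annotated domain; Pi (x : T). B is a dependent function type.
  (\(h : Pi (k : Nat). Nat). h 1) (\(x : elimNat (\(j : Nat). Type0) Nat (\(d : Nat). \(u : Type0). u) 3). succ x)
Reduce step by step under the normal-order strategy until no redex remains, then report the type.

normal-order reduction:
  (\(h : Pi (k : Nat). Nat). h 1) (\(x : elimNat (\(j : Nat). Type0) Nat (\(d : Nat). \(u : Type0). u) 3). succ x)
  ~> (\(h : elimNat (\(k : Nat). Type0) Nat (\(x : Nat). \(j : Type0). j) 3). succ h) 1
  ~> 2
type:
  Nat


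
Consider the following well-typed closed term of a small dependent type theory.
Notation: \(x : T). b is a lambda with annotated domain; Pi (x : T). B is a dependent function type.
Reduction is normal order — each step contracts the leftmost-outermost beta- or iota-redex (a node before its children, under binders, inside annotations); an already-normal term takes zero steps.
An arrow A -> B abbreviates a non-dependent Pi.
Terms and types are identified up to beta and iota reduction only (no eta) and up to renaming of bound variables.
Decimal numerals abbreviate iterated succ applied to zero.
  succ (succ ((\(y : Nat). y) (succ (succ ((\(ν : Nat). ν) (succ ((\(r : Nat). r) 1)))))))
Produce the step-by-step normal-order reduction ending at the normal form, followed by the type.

normal-order reduction:
  succ (succ ((\(y : Nat). y) (succ (succ ((\(ν : Nat). ν) (succ ((\(r : Nat). r) 1)))))))
  ~> succ (succ (succ (succ ((\(y : Nat). y) (succ ((\(ν : Nat). ν) 1))))))
  ~> succ (succ (succ (succ (succ ((\(y : Nat). y) 1)))))
  ~> 6
the term's type:
  Nat


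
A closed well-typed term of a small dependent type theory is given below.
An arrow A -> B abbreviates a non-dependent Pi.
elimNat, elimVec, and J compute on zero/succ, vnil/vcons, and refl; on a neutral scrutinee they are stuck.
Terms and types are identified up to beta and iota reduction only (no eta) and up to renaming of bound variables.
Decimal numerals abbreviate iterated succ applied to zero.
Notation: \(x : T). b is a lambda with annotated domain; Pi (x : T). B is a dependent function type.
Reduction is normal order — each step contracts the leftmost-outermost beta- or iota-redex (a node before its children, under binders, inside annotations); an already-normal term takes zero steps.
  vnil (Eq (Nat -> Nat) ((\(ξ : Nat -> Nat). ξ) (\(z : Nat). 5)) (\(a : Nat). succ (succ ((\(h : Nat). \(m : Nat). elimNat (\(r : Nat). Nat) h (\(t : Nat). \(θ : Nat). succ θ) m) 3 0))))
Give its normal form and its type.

reduced normal form:
  vnil (Eq (Nat -> Nat) (\(ξ : Nat). 5) (\(z : Nat). 5))
inferred type:
  Vec (Eq (Nat -> Nat) (\(ξ : Nat). 5) (\(z : Nat). 5)) 0


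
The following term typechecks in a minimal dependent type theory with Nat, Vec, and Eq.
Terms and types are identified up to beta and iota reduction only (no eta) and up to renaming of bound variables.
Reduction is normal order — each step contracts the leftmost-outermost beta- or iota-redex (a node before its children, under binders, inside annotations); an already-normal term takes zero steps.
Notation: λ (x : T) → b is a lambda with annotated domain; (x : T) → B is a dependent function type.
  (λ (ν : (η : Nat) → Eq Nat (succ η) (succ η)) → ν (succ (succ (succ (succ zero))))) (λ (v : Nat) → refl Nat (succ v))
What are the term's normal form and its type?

reduced normal form:
  refl Nat (succ (succ (succ (succ (succ zero)))))
type:
  Eq Nat (succ (succ (succ (succ (succ zero))))) (succ (succ (succ (succ (succ zero)))))
observation: normalization takes exactly 2 steps under the normal-order strategy.


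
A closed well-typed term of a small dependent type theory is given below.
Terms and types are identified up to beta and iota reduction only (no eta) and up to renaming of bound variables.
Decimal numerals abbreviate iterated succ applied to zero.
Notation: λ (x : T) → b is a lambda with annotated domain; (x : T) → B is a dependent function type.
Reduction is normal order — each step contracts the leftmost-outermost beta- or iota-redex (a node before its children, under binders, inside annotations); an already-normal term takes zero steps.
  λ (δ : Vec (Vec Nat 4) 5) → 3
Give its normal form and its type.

resulting normal form:
  λ (δ : Vec (Vec Nat 4) 5) → 3
type:
  (δ : Vec (Vec Nat 4) 5) → Nat


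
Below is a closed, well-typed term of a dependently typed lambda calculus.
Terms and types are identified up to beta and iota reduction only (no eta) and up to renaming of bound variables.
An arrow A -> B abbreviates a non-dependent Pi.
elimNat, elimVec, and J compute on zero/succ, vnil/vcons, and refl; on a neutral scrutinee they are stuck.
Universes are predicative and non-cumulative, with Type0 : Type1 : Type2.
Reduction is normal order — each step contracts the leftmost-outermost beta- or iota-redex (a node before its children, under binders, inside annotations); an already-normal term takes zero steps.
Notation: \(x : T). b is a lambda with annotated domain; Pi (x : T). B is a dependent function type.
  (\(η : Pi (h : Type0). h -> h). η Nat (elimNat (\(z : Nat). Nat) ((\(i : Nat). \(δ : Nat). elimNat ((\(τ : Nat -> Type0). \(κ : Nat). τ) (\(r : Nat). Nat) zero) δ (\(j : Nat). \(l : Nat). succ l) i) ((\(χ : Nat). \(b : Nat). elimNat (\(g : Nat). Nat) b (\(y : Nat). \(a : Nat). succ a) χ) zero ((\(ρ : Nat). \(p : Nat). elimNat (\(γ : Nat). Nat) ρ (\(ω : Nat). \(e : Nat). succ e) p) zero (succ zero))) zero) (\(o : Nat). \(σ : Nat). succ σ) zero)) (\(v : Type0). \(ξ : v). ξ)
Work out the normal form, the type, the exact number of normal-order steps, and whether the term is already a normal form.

resulting normal form:
  succ zero
inferred type:
  Nat
reduction steps (normal order): 21
term was already normal: no
first redex: a beta-redex


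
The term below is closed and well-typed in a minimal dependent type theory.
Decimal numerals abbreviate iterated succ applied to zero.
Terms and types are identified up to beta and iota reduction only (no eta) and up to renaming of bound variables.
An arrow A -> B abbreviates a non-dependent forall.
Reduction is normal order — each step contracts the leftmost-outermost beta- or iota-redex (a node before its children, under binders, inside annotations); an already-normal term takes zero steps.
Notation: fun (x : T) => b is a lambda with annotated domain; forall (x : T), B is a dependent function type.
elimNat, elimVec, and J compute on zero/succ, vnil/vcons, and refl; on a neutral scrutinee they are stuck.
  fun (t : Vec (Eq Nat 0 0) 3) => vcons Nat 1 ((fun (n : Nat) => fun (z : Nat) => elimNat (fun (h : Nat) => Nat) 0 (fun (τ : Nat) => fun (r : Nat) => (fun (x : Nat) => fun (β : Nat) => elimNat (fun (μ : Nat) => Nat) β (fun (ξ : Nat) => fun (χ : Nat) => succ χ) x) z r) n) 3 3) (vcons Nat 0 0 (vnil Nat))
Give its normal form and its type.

normal form:
  fun (t : Vec (Eq Nat 0 0) 3) => vcons Nat 1 9 (vcons Nat 0 0 (vnil Nat))
inferred type:
  Vec (Eq Nat 0 0) 3 -> Vec Nat 2


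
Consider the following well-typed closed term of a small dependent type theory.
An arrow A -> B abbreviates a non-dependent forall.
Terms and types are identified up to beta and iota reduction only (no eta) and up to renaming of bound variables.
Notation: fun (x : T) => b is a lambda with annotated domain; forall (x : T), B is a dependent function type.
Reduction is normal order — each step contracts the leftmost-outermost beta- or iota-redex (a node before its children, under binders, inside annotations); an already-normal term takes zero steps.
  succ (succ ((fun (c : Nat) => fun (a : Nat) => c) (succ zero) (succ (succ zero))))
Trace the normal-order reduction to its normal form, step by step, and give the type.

normal-order reduction sequence:
  succ (succ ((fun (c : Nat) => fun (a : Nat) => c) (succ zero) (succ (succ zero))))
  ~> succ (succ ((fun (c : Nat) => succ zero) (succ (succ zero))))
  ~> succ (succ (succ zero))
the term's type:
  Nat


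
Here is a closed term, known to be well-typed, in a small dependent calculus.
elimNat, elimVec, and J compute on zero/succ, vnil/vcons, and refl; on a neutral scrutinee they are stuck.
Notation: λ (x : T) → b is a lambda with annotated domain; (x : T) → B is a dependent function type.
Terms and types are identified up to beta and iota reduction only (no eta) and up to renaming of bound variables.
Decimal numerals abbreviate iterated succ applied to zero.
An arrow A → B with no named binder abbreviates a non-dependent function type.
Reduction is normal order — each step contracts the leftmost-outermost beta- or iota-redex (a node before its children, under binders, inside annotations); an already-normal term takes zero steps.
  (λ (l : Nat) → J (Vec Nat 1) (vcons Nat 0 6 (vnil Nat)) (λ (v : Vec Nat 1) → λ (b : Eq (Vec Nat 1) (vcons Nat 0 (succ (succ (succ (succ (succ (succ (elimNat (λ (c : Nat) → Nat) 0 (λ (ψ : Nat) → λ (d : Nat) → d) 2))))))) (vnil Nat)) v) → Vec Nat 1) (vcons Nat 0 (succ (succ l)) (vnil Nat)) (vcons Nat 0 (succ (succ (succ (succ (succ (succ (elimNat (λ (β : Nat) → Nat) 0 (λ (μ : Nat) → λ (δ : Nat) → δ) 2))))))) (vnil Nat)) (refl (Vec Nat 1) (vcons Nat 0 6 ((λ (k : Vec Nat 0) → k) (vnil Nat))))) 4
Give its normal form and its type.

reduced normal form:
  vcons Nat 0 6 (vnil Nat)
the term's type:
  Vec Nat 1
observation: the term reaches its normal form after 2 normal-order steps.


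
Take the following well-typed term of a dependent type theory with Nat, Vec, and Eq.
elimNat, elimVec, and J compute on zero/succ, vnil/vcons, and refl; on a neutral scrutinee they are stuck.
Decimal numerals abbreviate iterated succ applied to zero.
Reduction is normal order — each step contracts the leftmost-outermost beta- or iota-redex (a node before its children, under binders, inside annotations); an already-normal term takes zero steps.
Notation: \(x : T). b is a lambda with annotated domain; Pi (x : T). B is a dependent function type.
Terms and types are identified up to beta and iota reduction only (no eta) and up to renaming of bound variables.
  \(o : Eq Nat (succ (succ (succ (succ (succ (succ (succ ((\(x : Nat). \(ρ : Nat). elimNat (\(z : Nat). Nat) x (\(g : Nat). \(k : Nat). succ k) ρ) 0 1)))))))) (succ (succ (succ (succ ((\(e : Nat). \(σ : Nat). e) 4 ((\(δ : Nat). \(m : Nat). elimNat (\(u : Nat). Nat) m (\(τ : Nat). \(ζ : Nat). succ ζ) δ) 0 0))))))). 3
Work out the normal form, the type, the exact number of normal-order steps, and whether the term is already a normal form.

resulting normal form:
  \(o : Eq Nat 8 8). 3
the term's type:
  Pi (o : Eq Nat 8 8). Nat
steps to reach normal form (normal order): 8
term was already normal: no
first redex: a beta-redex


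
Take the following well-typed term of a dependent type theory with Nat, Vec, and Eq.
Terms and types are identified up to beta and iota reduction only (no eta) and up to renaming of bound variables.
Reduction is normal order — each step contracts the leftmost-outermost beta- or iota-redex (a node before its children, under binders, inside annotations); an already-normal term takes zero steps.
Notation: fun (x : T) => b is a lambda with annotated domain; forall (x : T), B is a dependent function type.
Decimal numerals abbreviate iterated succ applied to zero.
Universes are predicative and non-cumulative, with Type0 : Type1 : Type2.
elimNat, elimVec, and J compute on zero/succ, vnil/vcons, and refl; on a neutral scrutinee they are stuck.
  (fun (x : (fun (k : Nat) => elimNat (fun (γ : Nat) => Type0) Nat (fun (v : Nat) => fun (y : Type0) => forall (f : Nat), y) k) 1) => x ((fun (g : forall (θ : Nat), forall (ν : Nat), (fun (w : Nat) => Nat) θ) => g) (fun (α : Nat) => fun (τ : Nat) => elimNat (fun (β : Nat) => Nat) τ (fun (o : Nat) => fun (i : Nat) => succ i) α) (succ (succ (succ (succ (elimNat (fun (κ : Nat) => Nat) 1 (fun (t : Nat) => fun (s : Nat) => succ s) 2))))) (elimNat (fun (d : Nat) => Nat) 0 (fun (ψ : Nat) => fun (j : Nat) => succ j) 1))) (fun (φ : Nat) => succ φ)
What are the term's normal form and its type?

normal form:
  9
the term's type:
  Nat
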